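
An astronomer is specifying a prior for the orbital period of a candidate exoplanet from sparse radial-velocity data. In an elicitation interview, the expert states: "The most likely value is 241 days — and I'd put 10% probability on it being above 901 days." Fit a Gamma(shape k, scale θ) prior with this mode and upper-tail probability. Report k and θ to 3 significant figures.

Gamma(k,θ) with k>1 has mode (k−1)θ, so θ = 241/(k−1).
Need P(X < 901) = 0.9 with θ tied to k this way. Start at k = 2, θ = 241: P(X<901) ≈ 0.887.
Too low — raise k to concentrate. Iterating converges to k ≈ 2.07.
Then θ = 241/(2.07−1) ≈ 226.

k ≈ 2.07, θ ≈ 226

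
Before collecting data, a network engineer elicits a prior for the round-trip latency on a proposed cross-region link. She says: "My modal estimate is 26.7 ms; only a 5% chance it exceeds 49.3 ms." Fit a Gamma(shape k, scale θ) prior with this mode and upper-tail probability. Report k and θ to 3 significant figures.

k ≈ 8.4, θ ≈ 3.61

Gamma(k,θ) with k>1 has mode (k−1)θ, so θ = 26.7/(k−1).
Need P(X < 49.3) = 0.95 with θ tied to k this way. Start at k = 2, θ = 26.7: P(X<49.3) ≈ 0.551.
Too low — raise k to concentrate. Iterating converges to k ≈ 8.4.
Then θ = 26.7/(8.4−1) ≈ 3.61.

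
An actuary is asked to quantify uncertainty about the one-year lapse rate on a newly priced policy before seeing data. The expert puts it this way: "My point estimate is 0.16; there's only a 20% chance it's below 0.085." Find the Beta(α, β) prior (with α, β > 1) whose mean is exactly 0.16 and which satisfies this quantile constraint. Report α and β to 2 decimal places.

α ≈ 2.78, β ≈ 14.60

With mean 0.16 fixed, write α = 0.16s, β = 0.84s where s = α+β.
Need P(θ < 0.085) = 0.2 under Beta(0.16s, 0.84s). Normal approximation: (q−m)/√(m(1−m)/s) ≈ z_{0.2} = -0.842, so s ≈ 0.16·0.84·(-0.842)²/(0.085−0.16)² = 16.9.
At s = 16.9: P(θ<0.085) ≈ 0.204. Adjusting to match 0.2 gives s ≈ 17.38.
So α = 0.16·17.38 ≈ 2.78, β = 0.84·17.38 ≈ 14.60.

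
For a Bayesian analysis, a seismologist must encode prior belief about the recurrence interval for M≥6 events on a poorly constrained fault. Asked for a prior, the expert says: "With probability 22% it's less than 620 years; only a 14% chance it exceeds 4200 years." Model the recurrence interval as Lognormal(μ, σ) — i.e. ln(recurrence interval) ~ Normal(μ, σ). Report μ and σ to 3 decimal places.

μ ≈ 7.227, σ ≈ 1.033

If T ~ Lognormal(μ,σ) then ln T ~ Normal(μ,σ), so the p-quantile of ln T is μ + z_p·σ.
ln(620) = 6.43 and ln(4200) = 8.343; z_{0.22} = -0.7722, z_{0.86} = 1.08.
σ = (8.343 − 6.43)/(1.08 − (-0.7722)) = 1.033.
μ = 6.43 − (-0.7722)·1.033 = 7.227.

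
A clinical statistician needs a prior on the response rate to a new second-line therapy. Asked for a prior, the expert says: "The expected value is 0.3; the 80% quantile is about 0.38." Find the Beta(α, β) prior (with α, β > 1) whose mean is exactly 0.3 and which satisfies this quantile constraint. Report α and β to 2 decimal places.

α ≈ 6.65, β ≈ 15.52

With mean 0.3 fixed, write α = 0.3s, β = 0.7s where s = α+β.
Need P(θ < 0.38) = 0.8 under Beta(0.3s, 0.7s). Normal approximation: (q−m)/√(m(1−m)/s) ≈ z_{0.8} = 0.842, so s ≈ 0.3·0.7·(0.842)²/(0.38−0.3)² = 23.2.
At s = 23.2: P(θ<0.38) ≈ 0.805. Adjusting to match 0.8 gives s ≈ 22.18.
So α = 0.3·22.18 ≈ 6.65, β = 0.7·22.18 ≈ 15.52.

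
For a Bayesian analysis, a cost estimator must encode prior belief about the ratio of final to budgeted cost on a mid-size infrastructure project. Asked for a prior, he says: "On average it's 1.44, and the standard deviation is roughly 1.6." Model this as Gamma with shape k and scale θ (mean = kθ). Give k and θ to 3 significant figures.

For Gamma(k, scale θ): mean = kθ, variance = kθ², so CV = 1/√k.
CV = SD/mean = 1.6/1.44 = 1.111, hence k = 1/CV² = 0.81.
Then θ = mean/k = 1.44/0.81 = 1.78.

k ≈ 0.81, θ ≈ 1.78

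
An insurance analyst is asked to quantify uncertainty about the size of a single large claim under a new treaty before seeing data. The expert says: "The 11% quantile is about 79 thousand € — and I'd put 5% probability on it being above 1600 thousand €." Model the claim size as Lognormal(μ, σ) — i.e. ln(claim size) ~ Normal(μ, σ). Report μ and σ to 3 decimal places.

If T ~ Lognormal(μ,σ) then ln T ~ Normal(μ,σ), so the p-quantile of ln T is μ + z_p·σ.
ln(79) = 4.369 and ln(1600) = 7.378; z_{0.11} = -1.227, z_{0.95} = 1.645.
σ = (7.378 − 4.369)/(1.645 − (-1.227)) = 1.048.
μ = 4.369 − (-1.227)·1.048 = 5.654.

μ ≈ 5.654, σ ≈ 1.048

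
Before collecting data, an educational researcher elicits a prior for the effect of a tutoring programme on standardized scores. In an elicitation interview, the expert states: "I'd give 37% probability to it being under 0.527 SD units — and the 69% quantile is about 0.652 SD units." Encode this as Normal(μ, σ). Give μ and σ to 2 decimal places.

For Normal(μ,σ), the p-quantile is μ + z_p·σ. Here z_{0.37} = -0.3319, z_{0.69} = 0.4959.
So 0.527 = μ − 0.3319σ and 0.652 = μ + 0.4959σ.
Subtracting: σ = (0.652 − 0.527)/(0.4959 − (-0.3319)) = 0.15.
Then μ = 0.527 − (-0.3319)·0.15 = 0.58.

μ = 0.58, σ = 0.15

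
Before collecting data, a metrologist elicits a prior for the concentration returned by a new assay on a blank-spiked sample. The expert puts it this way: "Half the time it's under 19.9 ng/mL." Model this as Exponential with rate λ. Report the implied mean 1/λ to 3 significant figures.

mean ≈ 28.7 ng/mL

Exponential median = ln 2 / λ, so λ = ln 2 / 19.9 = 0.0348.
Mean = 1/λ = 28.7 ng/mL.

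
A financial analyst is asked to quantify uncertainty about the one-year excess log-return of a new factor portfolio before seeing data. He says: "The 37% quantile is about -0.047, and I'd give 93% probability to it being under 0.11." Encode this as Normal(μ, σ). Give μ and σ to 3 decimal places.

μ = -0.018, σ = 0.087

For Normal(μ,σ), the p-quantile is μ + z_p·σ. Here z_{0.37} = -0.3319, z_{0.93} = 1.476.
So -0.047 = μ − 0.3319σ and 0.11 = μ + 1.476σ.
Subtracting: σ = (0.11 − -0.047)/(1.476 − (-0.3319)) = 0.087.
Then μ = -0.047 − (-0.3319)·0.087 = -0.018.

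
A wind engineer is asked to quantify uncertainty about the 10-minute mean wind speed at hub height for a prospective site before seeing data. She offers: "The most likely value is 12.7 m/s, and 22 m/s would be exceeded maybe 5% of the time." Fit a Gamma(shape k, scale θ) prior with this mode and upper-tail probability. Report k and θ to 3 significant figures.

Gamma(k,θ) with k>1 has mode (k−1)θ, so θ = 12.7/(k−1).
Need P(X < 22) = 0.95 with θ tied to k this way. Start at k = 2, θ = 12.7: P(X<22) ≈ 0.517.
Too low — raise k to concentrate. Iterating converges to k ≈ 10.2.
Then θ = 12.7/(10.2−1) ≈ 1.37.

k ≈ 10.2, θ ≈ 1.37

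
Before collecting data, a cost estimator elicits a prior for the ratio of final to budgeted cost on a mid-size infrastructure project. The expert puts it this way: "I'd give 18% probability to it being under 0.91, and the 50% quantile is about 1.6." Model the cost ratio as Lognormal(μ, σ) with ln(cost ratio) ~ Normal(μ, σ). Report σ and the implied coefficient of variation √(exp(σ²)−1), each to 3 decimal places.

σ ≈ 0.616, CV ≈ 0.680

If T ~ Lognormal(μ,σ) then ln T ~ Normal(μ,σ), so the p-quantile of ln T is μ + z_p·σ.
ln(0.91) = -0.09431 and ln(1.6) = 0.47; z_{0.18} = -0.9154, z_{0.5} = 0.
σ = (0.47 − -0.09431)/(0 − (-0.9154)) = 0.616.
μ = -0.09431 − (-0.9154)·0.616 = 0.470.
CV = √(exp(σ²)−1) = √(exp(0.3801)−1) = 0.680.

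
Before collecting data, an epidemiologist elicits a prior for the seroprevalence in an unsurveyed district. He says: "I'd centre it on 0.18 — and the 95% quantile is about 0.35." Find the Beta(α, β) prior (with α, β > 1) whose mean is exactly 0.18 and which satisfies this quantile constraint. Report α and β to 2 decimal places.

With mean 0.18 fixed, write α = 0.18s, β = 0.82s where s = α+β.
Need P(θ < 0.35) = 0.95 under Beta(0.18s, 0.82s). Normal approximation: (q−m)/√(m(1−m)/s) ≈ z_{0.95} = 1.64, so s ≈ 0.18·0.82·(1.64)²/(0.35−0.18)² = 13.8.
At s = 13.8: P(θ<0.35) ≈ 0.935. Adjusting to match 0.95 gives s ≈ 16.69.
So α = 0.18·16.69 ≈ 3.00, β = 0.82·16.69 ≈ 13.69.

α ≈ 3.00, β ≈ 13.69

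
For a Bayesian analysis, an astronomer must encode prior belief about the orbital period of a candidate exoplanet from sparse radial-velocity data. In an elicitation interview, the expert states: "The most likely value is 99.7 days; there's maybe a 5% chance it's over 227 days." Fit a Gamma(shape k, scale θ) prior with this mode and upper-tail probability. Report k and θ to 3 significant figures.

k ≈ 5.05, θ ≈ 24.6

Gamma(k,θ) with k>1 has mode (k−1)θ, so θ = 99.7/(k−1).
Need P(X < 227) = 0.95 with θ tied to k this way. Start at k = 2, θ = 99.7: P(X<227) ≈ 0.664.
Too low — raise k to concentrate. Iterating converges to k ≈ 5.05.
Then θ = 99.7/(5.05−1) ≈ 24.6.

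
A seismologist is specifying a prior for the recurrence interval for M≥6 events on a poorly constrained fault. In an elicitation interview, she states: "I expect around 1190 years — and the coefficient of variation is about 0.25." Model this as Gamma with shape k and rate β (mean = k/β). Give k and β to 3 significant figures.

k ≈ 16, β ≈ 0.0134

For Gamma(k, rate β): mean = k/β, variance = k/β², so CV = 1/√k.
CV = 0.25, hence k = 1/CV² = 16.
Then β = k/mean = 16/1190 = 0.0134.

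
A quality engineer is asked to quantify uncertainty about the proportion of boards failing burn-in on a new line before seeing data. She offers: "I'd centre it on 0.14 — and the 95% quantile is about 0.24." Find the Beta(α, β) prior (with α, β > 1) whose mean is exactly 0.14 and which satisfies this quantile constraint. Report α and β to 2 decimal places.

With mean 0.14 fixed, write α = 0.14s, β = 0.86s where s = α+β.
Need P(θ < 0.24) = 0.95 under Beta(0.14s, 0.86s). Normal approximation: (q−m)/√(m(1−m)/s) ≈ z_{0.95} = 1.64, so s ≈ 0.14·0.86·(1.64)²/(0.24−0.14)² = 32.6.
At s = 32.6: P(θ<0.24) ≈ 0.936. Adjusting to match 0.95 gives s ≈ 38.84.
So α = 0.14·38.84 ≈ 5.44, β = 0.86·38.84 ≈ 33.40.

α ≈ 5.44, β ≈ 33.40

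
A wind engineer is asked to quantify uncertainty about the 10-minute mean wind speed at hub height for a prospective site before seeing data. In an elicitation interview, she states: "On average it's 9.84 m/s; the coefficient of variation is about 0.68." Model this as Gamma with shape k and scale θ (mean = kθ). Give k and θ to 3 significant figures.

For Gamma(k, scale θ): mean = kθ, variance = kθ², so CV = 1/√k.
CV = 0.68, hence k = 1/CV² = 2.16.
Then θ = mean/k = 9.84/2.16 = 4.55.

k ≈ 2.16, θ ≈ 4.55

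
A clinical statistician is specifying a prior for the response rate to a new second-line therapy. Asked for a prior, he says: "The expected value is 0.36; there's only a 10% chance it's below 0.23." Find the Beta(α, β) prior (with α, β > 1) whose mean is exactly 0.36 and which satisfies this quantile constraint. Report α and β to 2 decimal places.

With mean 0.36 fixed, write α = 0.36s, β = 0.64s where s = α+β.
Need P(θ < 0.23) = 0.1 under Beta(0.36s, 0.64s). Normal approximation: (q−m)/√(m(1−m)/s) ≈ z_{0.1} = -1.28, so s ≈ 0.36·0.64·(-1.28)²/(0.23−0.36)² = 22.4.
At s = 22.4: P(θ<0.23) ≈ 0.092. Adjusting to match 0.1 gives s ≈ 20.92.
So α = 0.36·20.92 ≈ 7.53, β = 0.64·20.92 ≈ 13.39.

α ≈ 7.53, β ≈ 13.39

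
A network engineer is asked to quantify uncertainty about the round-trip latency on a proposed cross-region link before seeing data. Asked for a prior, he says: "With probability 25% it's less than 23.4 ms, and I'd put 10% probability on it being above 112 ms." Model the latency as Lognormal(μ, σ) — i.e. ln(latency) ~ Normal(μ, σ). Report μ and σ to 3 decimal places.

μ ≈ 3.693, σ ≈ 0.800

If T ~ Lognormal(μ,σ) then ln T ~ Normal(μ,σ), so the p-quantile of ln T is μ + z_p·σ.
ln(23.4) = 3.153 and ln(112) = 4.718; z_{0.25} = -0.6745, z_{0.9} = 1.282.
σ = (4.718 − 3.153)/(1.282 − (-0.6745)) = 0.800.
μ = 3.153 − (-0.6745)·0.800 = 3.693.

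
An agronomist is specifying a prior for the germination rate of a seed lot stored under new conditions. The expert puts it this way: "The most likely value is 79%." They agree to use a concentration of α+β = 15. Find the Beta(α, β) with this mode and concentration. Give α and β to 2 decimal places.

For α,β > 1 the Beta mode is (α−1)/(α+β−2). With α+β = 15, the mode is (α−1)/13.
Set (α−1)/13 = 0.79 → α = 1 + 0.79·13 = 11.27.
β = 15 − α = 3.73.

α = 11.27, β = 3.73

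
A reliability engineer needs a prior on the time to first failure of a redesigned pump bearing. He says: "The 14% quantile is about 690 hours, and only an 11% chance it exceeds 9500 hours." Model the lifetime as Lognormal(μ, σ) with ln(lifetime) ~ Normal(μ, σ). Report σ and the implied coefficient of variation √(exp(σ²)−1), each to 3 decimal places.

σ ≈ 1.137, CV ≈ 1.625

If T ~ Lognormal(μ,σ) then ln T ~ Normal(μ,σ), so the p-quantile of ln T is μ + z_p·σ.
ln(690) = 6.537 and ln(9500) = 9.159; z_{0.14} = -1.08, z_{0.89} = 1.227.
σ = (9.159 − 6.537)/(1.227 − (-1.08)) = 1.137.
μ = 6.537 − (-1.08)·1.137 = 7.765.
CV = √(exp(σ²)−1) = √(exp(1.2922)−1) = 1.625.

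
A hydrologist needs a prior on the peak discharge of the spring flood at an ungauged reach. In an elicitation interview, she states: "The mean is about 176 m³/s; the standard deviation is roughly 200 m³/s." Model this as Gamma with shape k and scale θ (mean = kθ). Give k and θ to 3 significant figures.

For Gamma(k, scale θ): mean = kθ, variance = kθ², so CV = 1/√k.
CV = SD/mean = 200/176 = 1.136, hence k = 1/CV² = 0.774.
Then θ = mean/k = 176/0.774 = 227.

k ≈ 0.774, θ ≈ 227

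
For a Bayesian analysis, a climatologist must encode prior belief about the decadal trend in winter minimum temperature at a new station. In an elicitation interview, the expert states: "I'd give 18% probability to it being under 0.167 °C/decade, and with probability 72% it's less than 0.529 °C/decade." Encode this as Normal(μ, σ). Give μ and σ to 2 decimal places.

The p-quantile of Normal(μ,σ) is μ + z_p·σ, with z_{0.18} = -0.9154 and z_{0.72} = 0.5828.
Eliminate σ: μ = (z₂·x₁ − z₁·x₂)/(z₂ − z₁) = (0.5828·0.167 − (-0.9154)·0.529)/1.498 = 0.39.
Then σ = (x₂ − x₁)/(z₂ − z₁) = (0.529 − 0.167)/1.498 = 0.24.

μ = 0.39, σ = 0.24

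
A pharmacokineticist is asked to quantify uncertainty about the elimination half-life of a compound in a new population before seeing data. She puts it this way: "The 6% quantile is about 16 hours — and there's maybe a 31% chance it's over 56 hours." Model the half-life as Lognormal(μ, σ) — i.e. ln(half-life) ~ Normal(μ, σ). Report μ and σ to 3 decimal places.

If T ~ Lognormal(μ,σ) then ln T ~ Normal(μ,σ), so the p-quantile of ln T is μ + z_p·σ.
ln(16) = 2.773 and ln(56) = 4.025; z_{0.06} = -1.555, z_{0.69} = 0.4959.
σ = (4.025 − 2.773)/(0.4959 − (-1.555)) = 0.611.
μ = 2.773 − (-1.555)·0.611 = 3.722.

μ ≈ 3.722, σ ≈ 0.611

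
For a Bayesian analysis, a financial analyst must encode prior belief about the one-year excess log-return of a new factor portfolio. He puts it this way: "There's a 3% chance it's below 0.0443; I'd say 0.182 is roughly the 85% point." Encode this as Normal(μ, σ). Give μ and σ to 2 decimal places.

μ = 0.13, σ = 0.05

For Normal(μ,σ), the p-quantile is μ + z_p·σ. Here z_{0.03} = -1.881, z_{0.85} = 1.036.
So 0.0443 = μ − 1.881σ and 0.182 = μ + 1.036σ.
Subtracting: σ = (0.182 − 0.0443)/(1.036 − (-1.881)) = 0.05.
Then μ = 0.0443 − (-1.881)·0.05 = 0.13.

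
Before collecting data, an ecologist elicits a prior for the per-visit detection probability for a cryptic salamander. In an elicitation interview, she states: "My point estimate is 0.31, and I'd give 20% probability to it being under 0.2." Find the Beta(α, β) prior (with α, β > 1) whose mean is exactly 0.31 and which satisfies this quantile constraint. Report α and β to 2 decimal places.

With mean 0.31 fixed, write α = 0.31s, β = 0.69s where s = α+β.
Need P(θ < 0.2) = 0.2 under Beta(0.31s, 0.69s). Normal approximation: (q−m)/√(m(1−m)/s) ≈ z_{0.2} = -0.842, so s ≈ 0.31·0.69·(-0.842)²/(0.2−0.31)² = 12.5.
At s = 12.5: P(θ<0.2) ≈ 0.205. Adjusting to match 0.2 gives s ≈ 12.99.
So α = 0.31·12.99 ≈ 4.03, β = 0.69·12.99 ≈ 8.96.

α ≈ 4.03, β ≈ 8.96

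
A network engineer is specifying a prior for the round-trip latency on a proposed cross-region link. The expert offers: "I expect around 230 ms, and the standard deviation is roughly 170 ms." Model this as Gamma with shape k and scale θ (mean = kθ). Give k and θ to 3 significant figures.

For Gamma(k, scale θ): mean = kθ, variance = kθ², so CV = 1/√k.
CV = SD/mean = 170/230 = 0.7391, hence k = 1/CV² = 1.83.
Then θ = mean/k = 230/1.83 = 126.

k ≈ 1.83, θ ≈ 126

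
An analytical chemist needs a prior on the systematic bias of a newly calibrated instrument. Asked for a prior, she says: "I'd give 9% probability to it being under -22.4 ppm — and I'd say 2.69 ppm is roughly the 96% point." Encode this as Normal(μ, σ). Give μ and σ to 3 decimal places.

For Normal(μ,σ), the p-quantile is μ + z_p·σ. Here z_{0.09} = -1.341, z_{0.96} = 1.751.
So -22.4 = μ − 1.341σ and 2.69 = μ + 1.751σ.
Subtracting: σ = (2.69 − -22.4)/(1.751 − (-1.341)) = 8.116.
Then μ = -22.4 − (-1.341)·8.116 = -11.518.

μ = -11.518, σ = 8.116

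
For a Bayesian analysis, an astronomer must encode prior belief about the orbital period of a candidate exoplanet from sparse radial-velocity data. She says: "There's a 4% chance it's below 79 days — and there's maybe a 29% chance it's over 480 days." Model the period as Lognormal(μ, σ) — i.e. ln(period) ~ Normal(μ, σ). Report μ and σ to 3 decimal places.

If T ~ Lognormal(μ,σ) then ln T ~ Normal(μ,σ), so the p-quantile of ln T is μ + z_p·σ.
ln(79) = 4.369 and ln(480) = 6.174; z_{0.04} = -1.751, z_{0.71} = 0.5534.
σ = (6.174 − 4.369)/(0.5534 − (-1.751)) = 0.783.
μ = 4.369 − (-1.751)·0.783 = 5.740.

μ ≈ 5.740, σ ≈ 0.783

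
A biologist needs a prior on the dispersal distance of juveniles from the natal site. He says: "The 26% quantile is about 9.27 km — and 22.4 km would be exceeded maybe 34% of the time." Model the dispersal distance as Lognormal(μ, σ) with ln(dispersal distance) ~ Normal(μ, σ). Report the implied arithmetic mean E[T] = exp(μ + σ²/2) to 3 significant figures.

E[T] ≈ 22.5 km

If T ~ Lognormal(μ,σ) then ln T ~ Normal(μ,σ), so the p-quantile of ln T is μ + z_p·σ.
ln(9.27) = 2.227 and ln(22.4) = 3.109; z_{0.26} = -0.6433, z_{0.66} = 0.4125.
σ = (3.109 − 2.227)/(0.4125 − (-0.6433)) = 0.836.
μ = 2.227 − (-0.6433)·0.836 = 2.764.
E[T] = exp(μ + σ²/2) = exp(2.764 + 0.3491) = 22.5 km.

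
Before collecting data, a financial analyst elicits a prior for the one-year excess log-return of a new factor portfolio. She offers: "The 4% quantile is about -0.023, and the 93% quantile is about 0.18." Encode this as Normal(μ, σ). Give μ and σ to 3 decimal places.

μ = 0.087, σ = 0.063

For Normal(μ,σ), the p-quantile is μ + z_p·σ. Here z_{0.04} = -1.751, z_{0.93} = 1.476.
So -0.023 = μ − 1.751σ and 0.18 = μ + 1.476σ.
Subtracting: σ = (0.18 − -0.023)/(1.476 − (-1.751)) = 0.063.
Then μ = -0.023 − (-1.751)·0.063 = 0.087.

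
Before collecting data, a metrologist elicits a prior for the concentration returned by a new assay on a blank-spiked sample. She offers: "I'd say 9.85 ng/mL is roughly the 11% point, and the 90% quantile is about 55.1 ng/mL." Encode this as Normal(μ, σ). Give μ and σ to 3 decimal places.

μ = 31.979, σ = 18.042

The p-quantile of Normal(μ,σ) is μ + z_p·σ, with z_{0.11} = -1.227 and z_{0.9} = 1.282.
Eliminate σ: μ = (z₂·x₁ − z₁·x₂)/(z₂ − z₁) = (1.282·9.85 − (-1.227)·55.1)/2.508 = 31.979.
Then σ = (x₂ − x₁)/(z₂ − z₁) = (55.1 − 9.85)/2.508 = 18.042.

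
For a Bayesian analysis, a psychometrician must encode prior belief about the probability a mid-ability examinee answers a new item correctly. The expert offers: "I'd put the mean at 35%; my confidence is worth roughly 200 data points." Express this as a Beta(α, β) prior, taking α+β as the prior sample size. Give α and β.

α = 70, β = 130

Under the effective-sample-size interpretation, Beta(α, β) has prior mean α/(α+β) and prior sample size α+β.
So α+β = 200 and α/(α+β) = 0.35, giving α = 0.35·200 = 70 and β = 200 − 70 = 130.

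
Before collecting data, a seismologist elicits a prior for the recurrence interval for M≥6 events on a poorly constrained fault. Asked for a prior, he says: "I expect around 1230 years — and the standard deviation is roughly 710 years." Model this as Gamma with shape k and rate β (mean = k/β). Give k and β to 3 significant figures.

For Gamma(k, rate β): mean = k/β, variance = k/β², so CV = 1/√k.
CV = SD/mean = 710/1230 = 0.5772, hence k = 1/CV² = 3.
Then β = k/mean = 3/1230 = 0.00244.

k ≈ 3, β ≈ 0.00244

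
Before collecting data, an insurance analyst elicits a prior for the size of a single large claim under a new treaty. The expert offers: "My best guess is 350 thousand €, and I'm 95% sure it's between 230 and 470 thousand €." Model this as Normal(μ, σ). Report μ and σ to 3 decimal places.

A symmetric 95% interval runs μ ± z·σ with z = 1.96.
Half-width = 120, so σ = 120/1.96 = 61.226.
μ is the stated best guess, 350.000.

μ = 350.000, σ = 61.226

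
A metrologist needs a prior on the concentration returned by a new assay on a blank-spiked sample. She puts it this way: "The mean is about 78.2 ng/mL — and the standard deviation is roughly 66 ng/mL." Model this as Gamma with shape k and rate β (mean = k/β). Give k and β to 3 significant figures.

k ≈ 1.4, β ≈ 0.018

For Gamma(k, rate β): mean = k/β, variance = k/β², so CV = 1/√k.
CV = SD/mean = 66/78.2 = 0.844, hence k = 1/CV² = 1.4.
Then β = k/mean = 1.4/78.2 = 0.018.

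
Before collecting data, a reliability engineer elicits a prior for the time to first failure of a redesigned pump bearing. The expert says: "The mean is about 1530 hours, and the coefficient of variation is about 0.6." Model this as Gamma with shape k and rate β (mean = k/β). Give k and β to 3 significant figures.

For Gamma(k, rate β): mean = k/β, variance = k/β², so CV = 1/√k.
CV = 0.6, hence k = 1/CV² = 2.78.
Then β = k/mean = 2.78/1530 = 0.00182.

k ≈ 2.78, β ≈ 0.00182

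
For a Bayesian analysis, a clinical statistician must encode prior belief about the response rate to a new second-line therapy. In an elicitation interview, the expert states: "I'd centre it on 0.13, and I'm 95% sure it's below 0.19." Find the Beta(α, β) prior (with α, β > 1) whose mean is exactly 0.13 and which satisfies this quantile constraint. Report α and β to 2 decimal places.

α ≈ 12.58, β ≈ 84.22

With mean 0.13 fixed, write α = 0.13s, β = 0.87s where s = α+β.
Need P(θ < 0.19) = 0.95 under Beta(0.13s, 0.87s). Normal approximation: (q−m)/√(m(1−m)/s) ≈ z_{0.95} = 1.64, so s ≈ 0.13·0.87·(1.64)²/(0.19−0.13)² = 85.0.
At s = 85.0: P(θ<0.19) ≈ 0.939. Adjusting to match 0.95 gives s ≈ 96.80.
So α = 0.13·96.80 ≈ 12.58, β = 0.87·96.80 ≈ 84.22.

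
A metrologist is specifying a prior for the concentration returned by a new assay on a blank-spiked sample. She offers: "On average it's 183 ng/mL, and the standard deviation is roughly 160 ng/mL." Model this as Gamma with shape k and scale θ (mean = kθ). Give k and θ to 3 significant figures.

For Gamma(k, scale θ): mean = kθ, variance = kθ², so CV = 1/√k.
CV = SD/mean = 160/183 = 0.8743, hence k = 1/CV² = 1.31.
Then θ = mean/k = 183/1.31 = 140.

k ≈ 1.31, θ ≈ 140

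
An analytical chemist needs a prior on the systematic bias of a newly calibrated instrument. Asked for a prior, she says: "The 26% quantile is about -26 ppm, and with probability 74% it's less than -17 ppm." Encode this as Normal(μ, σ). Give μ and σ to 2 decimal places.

The p-quantile of Normal(μ,σ) is μ + z_p·σ, with z_{0.26} = -0.6433 and z_{0.74} = 0.6433.
Eliminate σ: μ = (z₂·x₁ − z₁·x₂)/(z₂ − z₁) = (0.6433·-26 − (-0.6433)·-17)/1.287 = -21.50.
Then σ = (x₂ − x₁)/(z₂ − z₁) = (-17 − -26)/1.287 = 6.99.

μ = -21.50, σ = 6.99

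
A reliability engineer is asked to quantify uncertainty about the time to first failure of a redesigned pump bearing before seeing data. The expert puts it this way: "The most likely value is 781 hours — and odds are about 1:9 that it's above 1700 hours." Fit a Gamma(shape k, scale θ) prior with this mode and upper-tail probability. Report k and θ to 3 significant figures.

k ≈ 4.18, θ ≈ 246

Gamma(k,θ) with k>1 has mode (k−1)θ, so θ = 781/(k−1).
Need P(X < 1700) = 0.9 with θ tied to k this way. Start at k = 2, θ = 781: P(X<1700) ≈ 0.640.
Too low — raise k to concentrate. Iterating converges to k ≈ 4.18.
Then θ = 781/(4.18−1) ≈ 246.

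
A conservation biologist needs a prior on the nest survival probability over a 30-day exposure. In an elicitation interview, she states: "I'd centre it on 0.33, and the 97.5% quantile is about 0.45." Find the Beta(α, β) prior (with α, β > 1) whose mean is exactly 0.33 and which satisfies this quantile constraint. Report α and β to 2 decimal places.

With mean 0.33 fixed, write α = 0.33s, β = 0.67s where s = α+β.
Need P(θ < 0.45) = 0.975 under Beta(0.33s, 0.67s). Normal approximation: (q−m)/√(m(1−m)/s) ≈ z_{0.975} = 1.96, so s ≈ 0.33·0.67·(1.96)²/(0.45−0.33)² = 59.0.
At s = 59.0: P(θ<0.45) ≈ 0.971. Adjusting to match 0.975 gives s ≈ 62.83.
So α = 0.33·62.83 ≈ 20.73, β = 0.67·62.83 ≈ 42.09.

α ≈ 20.73, β ≈ 42.09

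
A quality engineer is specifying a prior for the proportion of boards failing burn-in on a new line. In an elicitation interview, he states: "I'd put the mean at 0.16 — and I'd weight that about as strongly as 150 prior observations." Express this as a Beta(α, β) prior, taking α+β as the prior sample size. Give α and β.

α = 24, β = 126

Under the effective-sample-size interpretation, Beta(α, β) has prior mean α/(α+β) and prior sample size α+β.
So α+β = 150 and α/(α+β) = 0.16, giving α = 0.16·150 = 24 and β = 150 − 24 = 126.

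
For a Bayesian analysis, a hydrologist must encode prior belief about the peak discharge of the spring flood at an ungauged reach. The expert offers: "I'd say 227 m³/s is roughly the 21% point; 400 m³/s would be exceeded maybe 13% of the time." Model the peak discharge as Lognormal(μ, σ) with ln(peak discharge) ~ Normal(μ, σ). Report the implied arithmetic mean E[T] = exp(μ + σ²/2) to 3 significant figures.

If T ~ Lognormal(μ,σ) then ln T ~ Normal(μ,σ), so the p-quantile of ln T is μ + z_p·σ.
ln(227) = 5.425 and ln(400) = 5.991; z_{0.21} = -0.8064, z_{0.87} = 1.126.
σ = (5.991 − 5.425)/(1.126 − (-0.8064)) = 0.293.
μ = 5.425 − (-0.8064)·0.293 = 5.661.
E[T] = exp(μ + σ²/2) = exp(5.661 + 0.0430) = 300 m³/s.

E[T] ≈ 300 m³/s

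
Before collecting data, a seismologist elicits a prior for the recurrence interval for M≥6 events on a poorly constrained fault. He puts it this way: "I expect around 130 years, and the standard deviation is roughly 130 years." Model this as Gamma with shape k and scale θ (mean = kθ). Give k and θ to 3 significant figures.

For Gamma(k, scale θ): mean = kθ, variance = kθ², so CV = 1/√k.
CV = SD/mean = 130/130 = 1, hence k = 1/CV² = 1.
Then θ = mean/k = 130/1 = 130.

k ≈ 1, θ ≈ 130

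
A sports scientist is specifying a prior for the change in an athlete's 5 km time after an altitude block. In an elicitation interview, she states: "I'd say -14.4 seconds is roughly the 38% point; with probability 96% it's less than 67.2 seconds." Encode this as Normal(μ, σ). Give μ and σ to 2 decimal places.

The p-quantile of Normal(μ,σ) is μ + z_p·σ, with z_{0.38} = -0.3055 and z_{0.96} = 1.751.
Eliminate σ: μ = (z₂·x₁ − z₁·x₂)/(z₂ − z₁) = (1.751·-14.4 − (-0.3055)·67.2)/2.056 = -2.28.
Then σ = (x₂ − x₁)/(z₂ − z₁) = (67.2 − -14.4)/2.056 = 39.69.

μ = -2.28, σ = 39.69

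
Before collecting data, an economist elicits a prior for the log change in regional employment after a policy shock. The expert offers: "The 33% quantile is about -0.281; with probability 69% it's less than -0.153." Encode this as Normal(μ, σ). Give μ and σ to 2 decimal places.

The p-quantile of Normal(μ,σ) is μ + z_p·σ, with z_{0.33} = -0.4399 and z_{0.69} = 0.4959.
Eliminate σ: μ = (z₂·x₁ − z₁·x₂)/(z₂ − z₁) = (0.4959·-0.281 − (-0.4399)·-0.153)/0.9358 = -0.22.
Then σ = (x₂ − x₁)/(z₂ − z₁) = (-0.153 − -0.281)/0.9358 = 0.14.

μ = -0.22, σ = 0.14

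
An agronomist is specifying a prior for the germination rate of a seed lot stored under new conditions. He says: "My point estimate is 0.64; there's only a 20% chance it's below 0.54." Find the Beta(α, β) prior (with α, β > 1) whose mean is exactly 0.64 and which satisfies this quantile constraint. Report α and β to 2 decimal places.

With mean 0.64 fixed, write α = 0.64s, β = 0.36s where s = α+β.
Need P(θ < 0.54) = 0.2 under Beta(0.64s, 0.36s). Normal approximation: (q−m)/√(m(1−m)/s) ≈ z_{0.2} = -0.842, so s ≈ 0.64·0.36·(-0.842)²/(0.54−0.64)² = 16.3.
At s = 16.3: P(θ<0.54) ≈ 0.197. Adjusting to match 0.2 gives s ≈ 15.83.
So α = 0.64·15.83 ≈ 10.13, β = 0.36·15.83 ≈ 5.70.

α ≈ 10.13, β ≈ 5.70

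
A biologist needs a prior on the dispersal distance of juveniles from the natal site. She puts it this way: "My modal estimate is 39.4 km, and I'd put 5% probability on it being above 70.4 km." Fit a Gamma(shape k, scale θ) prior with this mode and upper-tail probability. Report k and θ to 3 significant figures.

Gamma(k,θ) with k>1 has mode (k−1)θ, so θ = 39.4/(k−1).
Need P(X < 70.4) = 0.95 with θ tied to k this way. Start at k = 2, θ = 39.4: P(X<70.4) ≈ 0.533.
Too low — raise k to concentrate. Iterating converges to k ≈ 9.27.
Then θ = 39.4/(9.27−1) ≈ 4.76.

k ≈ 9.27, θ ≈ 4.76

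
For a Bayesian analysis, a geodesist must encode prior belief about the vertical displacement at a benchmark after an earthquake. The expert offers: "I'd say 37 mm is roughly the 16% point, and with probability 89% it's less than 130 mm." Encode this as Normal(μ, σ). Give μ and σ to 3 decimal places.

μ = 78.641, σ = 41.873

For Normal(μ,σ), the p-quantile is μ + z_p·σ. Here z_{0.16} = -0.9945, z_{0.89} = 1.227.
So 37 = μ − 0.9945σ and 130 = μ + 1.227σ.
Subtracting: σ = (130 − 37)/(1.227 − (-0.9945)) = 41.873.
Then μ = 37 − (-0.9945)·41.873 = 78.641.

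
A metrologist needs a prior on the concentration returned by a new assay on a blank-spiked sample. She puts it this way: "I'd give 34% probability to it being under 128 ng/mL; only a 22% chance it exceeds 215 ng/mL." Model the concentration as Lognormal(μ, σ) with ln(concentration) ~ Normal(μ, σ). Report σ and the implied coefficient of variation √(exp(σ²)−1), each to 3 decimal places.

σ ≈ 0.438, CV ≈ 0.460

If T ~ Lognormal(μ,σ) then ln T ~ Normal(μ,σ), so the p-quantile of ln T is μ + z_p·σ.
ln(128) = 4.852 and ln(215) = 5.371; z_{0.34} = -0.4125, z_{0.78} = 0.7722.
σ = (5.371 − 4.852)/(0.7722 − (-0.4125)) = 0.438.
μ = 4.852 − (-0.4125)·0.438 = 5.033.
CV = √(exp(σ²)−1) = √(exp(0.1916)−1) = 0.460.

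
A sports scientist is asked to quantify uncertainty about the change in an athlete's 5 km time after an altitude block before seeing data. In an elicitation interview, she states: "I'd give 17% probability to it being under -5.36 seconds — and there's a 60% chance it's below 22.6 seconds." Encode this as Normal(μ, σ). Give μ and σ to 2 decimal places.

For Normal(μ,σ), the p-quantile is μ + z_p·σ. Here z_{0.17} = -0.9542, z_{0.6} = 0.2533.
So -5.36 = μ − 0.9542σ and 22.6 = μ + 0.2533σ.
Subtracting: σ = (22.6 − -5.36)/(0.2533 − (-0.9542)) = 23.16.
Then μ = -5.36 − (-0.9542)·23.16 = 16.73.

μ = 16.73, σ = 23.16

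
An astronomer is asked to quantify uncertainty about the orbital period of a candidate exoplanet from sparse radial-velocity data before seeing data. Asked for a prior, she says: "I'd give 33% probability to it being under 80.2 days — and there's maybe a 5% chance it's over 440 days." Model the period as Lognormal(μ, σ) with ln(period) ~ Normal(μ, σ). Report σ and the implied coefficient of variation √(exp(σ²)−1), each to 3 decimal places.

If T ~ Lognormal(μ,σ) then ln T ~ Normal(μ,σ), so the p-quantile of ln T is μ + z_p·σ.
ln(80.2) = 4.385 and ln(440) = 6.087; z_{0.33} = -0.4399, z_{0.95} = 1.645.
σ = (6.087 − 4.385)/(1.645 − (-0.4399)) = 0.817.
μ = 4.385 − (-0.4399)·0.817 = 4.744.
CV = √(exp(σ²)−1) = √(exp(0.6667)−1) = 0.974.

σ ≈ 0.817, CV ≈ 0.974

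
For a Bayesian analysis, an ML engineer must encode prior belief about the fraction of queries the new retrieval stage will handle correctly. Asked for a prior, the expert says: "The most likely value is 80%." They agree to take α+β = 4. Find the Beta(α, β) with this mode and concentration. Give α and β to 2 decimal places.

For α,β > 1 the Beta mode is (α−1)/(α+β−2). With α+β = 4, the mode is (α−1)/2.
Set (α−1)/2 = 0.8 → α = 1 + 0.8·2 = 2.60.
β = 4 − α = 1.40.

α = 2.60, β = 1.40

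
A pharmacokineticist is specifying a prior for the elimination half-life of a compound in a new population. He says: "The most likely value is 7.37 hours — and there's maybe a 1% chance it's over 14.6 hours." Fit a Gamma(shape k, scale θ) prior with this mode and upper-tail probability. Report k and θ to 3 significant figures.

k ≈ 11.5, θ ≈ 0.7

Gamma(k,θ) with k>1 has mode (k−1)θ, so θ = 7.37/(k−1).
Need P(X < 14.6) = 0.99 with θ tied to k this way. Start at k = 2, θ = 7.37: P(X<14.6) ≈ 0.589.
Too low — raise k to concentrate. Iterating converges to k ≈ 11.5.
Then θ = 7.37/(11.5−1) ≈ 0.7.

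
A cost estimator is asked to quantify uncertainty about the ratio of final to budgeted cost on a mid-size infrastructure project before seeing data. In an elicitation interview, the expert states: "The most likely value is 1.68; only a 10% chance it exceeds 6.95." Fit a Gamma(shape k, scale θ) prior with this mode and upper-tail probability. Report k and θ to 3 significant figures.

k ≈ 1.91, θ ≈ 1.85

Gamma(k,θ) with k>1 has mode (k−1)θ, so θ = 1.68/(k−1).
Need P(X < 6.95) = 0.9 with θ tied to k this way. Start at k = 2, θ = 1.68: P(X<6.95) ≈ 0.918.
Too high — lower k to spread out. Iterating converges to k ≈ 1.91.
Then θ = 1.68/(1.91−1) ≈ 1.85.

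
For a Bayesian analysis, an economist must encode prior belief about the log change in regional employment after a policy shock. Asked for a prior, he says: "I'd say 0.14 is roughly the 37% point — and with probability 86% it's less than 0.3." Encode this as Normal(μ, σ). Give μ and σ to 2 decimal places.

For Normal(μ,σ), the p-quantile is μ + z_p·σ. Here z_{0.37} = -0.3319, z_{0.86} = 1.08.
So 0.14 = μ − 0.3319σ and 0.3 = μ + 1.08σ.
Subtracting: σ = (0.3 − 0.14)/(1.08 − (-0.3319)) = 0.11.
Then μ = 0.14 − (-0.3319)·0.11 = 0.18.

μ = 0.18, σ = 0.11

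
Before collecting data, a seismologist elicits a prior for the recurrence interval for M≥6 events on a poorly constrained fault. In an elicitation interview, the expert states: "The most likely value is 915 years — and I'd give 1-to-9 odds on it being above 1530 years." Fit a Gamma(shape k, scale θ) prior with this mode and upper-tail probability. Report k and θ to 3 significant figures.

k ≈ 8.15, θ ≈ 128

Gamma(k,θ) with k>1 has mode (k−1)θ, so θ = 915/(k−1).
Need P(X < 1530) = 0.9 with θ tied to k this way. Start at k = 2, θ = 915: P(X<1530) ≈ 0.498.
Too low — raise k to concentrate. Iterating converges to k ≈ 8.15.
Then θ = 915/(8.15−1) ≈ 128.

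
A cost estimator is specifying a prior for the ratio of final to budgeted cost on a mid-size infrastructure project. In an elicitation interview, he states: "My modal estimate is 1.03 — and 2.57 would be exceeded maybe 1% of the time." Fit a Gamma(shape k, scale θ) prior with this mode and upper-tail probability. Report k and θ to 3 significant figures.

Gamma(k,θ) with k>1 has mode (k−1)θ, so θ = 1.03/(k−1).
Need P(X < 2.57) = 0.99 with θ tied to k this way. Start at k = 2, θ = 1.03: P(X<2.57) ≈ 0.712.
Too low — raise k to concentrate. Iterating converges to k ≈ 6.62.
Then θ = 1.03/(6.62−1) ≈ 0.183.

k ≈ 6.62, θ ≈ 0.183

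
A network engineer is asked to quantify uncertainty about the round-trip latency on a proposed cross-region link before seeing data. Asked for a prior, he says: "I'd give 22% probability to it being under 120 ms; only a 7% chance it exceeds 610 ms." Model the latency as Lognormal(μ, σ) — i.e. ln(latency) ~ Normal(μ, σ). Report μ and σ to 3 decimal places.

If T ~ Lognormal(μ,σ) then ln T ~ Normal(μ,σ), so the p-quantile of ln T is μ + z_p·σ.
ln(120) = 4.787 and ln(610) = 6.413; z_{0.22} = -0.7722, z_{0.93} = 1.476.
σ = (6.413 − 4.787)/(1.476 − (-0.7722)) = 0.723.
μ = 4.787 − (-0.7722)·0.723 = 5.346.

μ ≈ 5.346, σ ≈ 0.723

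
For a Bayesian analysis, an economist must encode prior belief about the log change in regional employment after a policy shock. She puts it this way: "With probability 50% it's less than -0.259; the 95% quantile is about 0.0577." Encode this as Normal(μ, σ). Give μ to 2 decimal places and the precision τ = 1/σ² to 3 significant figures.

μ = -0.26, τ = 27

For Normal(μ,σ), the p-quantile is μ + z_p·σ. Here z_{0.5} = 0, z_{0.95} = 1.645.
So -0.259 = μ + 0σ and 0.0577 = μ + 1.645σ.
Subtracting: σ = (0.0577 − -0.259)/(1.645 − (0)) = 0.19.
Then μ = -0.259 − (0)·0.19 = -0.26.
Precision τ = 1/σ² = 1/0.1925² = 27.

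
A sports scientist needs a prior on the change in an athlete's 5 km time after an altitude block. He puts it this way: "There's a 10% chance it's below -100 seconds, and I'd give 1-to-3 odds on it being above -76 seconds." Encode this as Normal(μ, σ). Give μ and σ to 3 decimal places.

μ = -84.276, σ = 12.270

The p-quantile of Normal(μ,σ) is μ + z_p·σ, with z_{0.1} = -1.282 and z_{0.75} = 0.6745.
Eliminate σ: μ = (z₂·x₁ − z₁·x₂)/(z₂ − z₁) = (0.6745·-100 − (-1.282)·-76)/1.956 = -84.276.
Then σ = (x₂ − x₁)/(z₂ − z₁) = (-76 − -100)/1.956 = 12.270.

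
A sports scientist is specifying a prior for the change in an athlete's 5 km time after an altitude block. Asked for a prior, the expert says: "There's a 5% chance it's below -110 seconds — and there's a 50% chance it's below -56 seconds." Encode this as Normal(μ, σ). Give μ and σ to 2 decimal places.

For Normal(μ,σ), the p-quantile is μ + z_p·σ. Here z_{0.05} = -1.645, z_{0.5} = 0.
So -110 = μ − 1.645σ and -56 = μ + 0σ.
Subtracting: σ = (-56 − -110)/(0 − (-1.645)) = 32.83.
Then μ = -110 − (-1.645)·32.83 = -56.00.

μ = -56.00, σ = 32.83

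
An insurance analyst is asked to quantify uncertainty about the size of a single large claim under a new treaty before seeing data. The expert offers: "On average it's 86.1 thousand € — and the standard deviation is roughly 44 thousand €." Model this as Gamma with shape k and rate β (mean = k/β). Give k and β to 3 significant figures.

k ≈ 3.83, β ≈ 0.0445

For Gamma(k, rate β): mean = k/β, variance = k/β², so CV = 1/√k.
CV = SD/mean = 44/86.1 = 0.511, hence k = 1/CV² = 3.83.
Then β = k/mean = 3.83/86.1 = 0.0445.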